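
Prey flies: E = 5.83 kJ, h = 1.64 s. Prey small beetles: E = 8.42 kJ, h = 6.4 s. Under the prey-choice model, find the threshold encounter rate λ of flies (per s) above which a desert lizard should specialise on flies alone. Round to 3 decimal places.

0.358 per s

The zero-one rule: include small beetles iff E₂/h₂ > λE₁/(1+λh₁). Equality gives the switch point.
λE₁h₂ = E₂ + λE₂h₁ ⇒ λ = E₂/(E₁h₂ − E₂h₁) = 8.42/(37.31 − 13.81) = 0.3582 per s.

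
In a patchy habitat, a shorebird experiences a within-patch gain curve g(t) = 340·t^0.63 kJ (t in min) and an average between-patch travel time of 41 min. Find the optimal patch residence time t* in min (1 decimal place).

By the marginal value theorem, leave when the instantaneous gain rate g'(t) equals the habitat-wide average g(t)/(T + t).
g'(t) = 0.63·340·t^-0.37. Setting 0.63·340·t^-0.37 = 340·t^0.63/(41+t) gives 0.63(41+t) = t, so 0.37·t = 0.63×41.
t* = 0.63×41/0.37 = 69.81 min.

69.8 min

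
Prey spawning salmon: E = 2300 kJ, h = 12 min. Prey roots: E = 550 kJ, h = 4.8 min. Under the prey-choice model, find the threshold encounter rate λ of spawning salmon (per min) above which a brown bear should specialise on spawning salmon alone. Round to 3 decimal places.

The zero-one rule: include roots iff E₂/h₂ > λE₁/(1+λh₁). Equality gives the switch point.
λE₁h₂ = E₂ + λE₂h₁ ⇒ λ = E₂/(E₁h₂ − E₂h₁) = 550/(1.104e+04 − 6600) = 0.1239 per min.

0.124 per min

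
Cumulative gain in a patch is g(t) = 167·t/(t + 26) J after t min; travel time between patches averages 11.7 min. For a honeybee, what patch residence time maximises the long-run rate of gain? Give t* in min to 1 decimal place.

17.4 min

Maximise g(t)/(T+t): set derivative to zero → g'(t)(T+t) = g(t).
g'(t) = 167·26/(t + 26)². Setting 167·26/(t+26)² = 167t/[(t+26)(11.7+t)] gives 26(11.7+t) = t(t+26), so t² = 26×11.7 = 304.2.
t* = √304.2 = 17.44 min.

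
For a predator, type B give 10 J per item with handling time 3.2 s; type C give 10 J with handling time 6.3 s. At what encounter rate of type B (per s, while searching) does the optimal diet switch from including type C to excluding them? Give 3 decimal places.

The zero-one rule: include type C iff E₂/h₂ > λE₁/(1+λh₁). Equality gives the switch point.
λE₁h₂ = E₂ + λE₂h₁ ⇒ λ = E₂/(E₁h₂ − E₂h₁) = 10/(63 − 32) = 0.3226 per s.

0.323 per s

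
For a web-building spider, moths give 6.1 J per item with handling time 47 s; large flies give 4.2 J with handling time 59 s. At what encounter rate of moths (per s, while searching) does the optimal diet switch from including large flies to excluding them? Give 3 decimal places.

At the threshold, the rate on moths alone equals the profitability of large flies: λ·6.1/(1 + λ·47) = 4.2/59 = 0.07119.
Rearranging, λ(6.1 − 0.07119×47) = 0.07119, so λ = 0.07119/2.754 = 0.02585 per s.

0.026 per s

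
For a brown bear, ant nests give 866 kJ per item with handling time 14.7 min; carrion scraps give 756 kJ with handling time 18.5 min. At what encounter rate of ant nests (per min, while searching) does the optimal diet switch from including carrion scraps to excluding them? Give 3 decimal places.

Drop carrion scraps once their profitability E₂/h₂ falls below the rate achievable on ant nests alone: E₂/h₂ = λE₁/(1 + λh₁).
Solve for λ: λE₁h₂ = E₂(1 + λh₁) → λ(E₁h₂ − E₂h₁) = E₂ → λ = E₂/(E₁h₂ − E₂h₁).
λ = 756/(866×18.5 − 756×14.7) = 756/4908 = 0.154 per min.

0.154 per min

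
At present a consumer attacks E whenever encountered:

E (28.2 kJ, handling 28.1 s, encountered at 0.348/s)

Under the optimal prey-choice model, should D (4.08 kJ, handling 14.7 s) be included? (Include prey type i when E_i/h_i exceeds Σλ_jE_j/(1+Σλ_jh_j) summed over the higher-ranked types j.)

No

Current rate: (0.348×28.2)/(1 + 0.348×28.1) = 0.9105 kJ/s.
Profitability of D: 4.08/14.7 = 0.2776 kJ/s.
0.2776 < 0.9105, so adding D would lower the average — exclude it.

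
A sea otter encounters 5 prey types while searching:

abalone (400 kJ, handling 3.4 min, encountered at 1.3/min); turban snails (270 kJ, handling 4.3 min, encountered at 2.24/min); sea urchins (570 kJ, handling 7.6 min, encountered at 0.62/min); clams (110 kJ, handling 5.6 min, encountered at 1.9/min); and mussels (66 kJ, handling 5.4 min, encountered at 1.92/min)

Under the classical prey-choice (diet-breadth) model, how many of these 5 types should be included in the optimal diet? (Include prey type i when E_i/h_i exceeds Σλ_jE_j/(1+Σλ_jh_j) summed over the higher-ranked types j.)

1

E/h in descending order: abalone 118, sea urchins 75, turban snails 62.8, clams 19.6, mussels 12.2 kJ/min. The optimal diet is the largest prefix of this list for which every included type satisfies E_i/h_i > R on the types above it.
Rate on top 1: 95.94. sea urchins: 75 < 95.94 → exclude; stop.
Optimal diet: abalone — 1 of 5 types.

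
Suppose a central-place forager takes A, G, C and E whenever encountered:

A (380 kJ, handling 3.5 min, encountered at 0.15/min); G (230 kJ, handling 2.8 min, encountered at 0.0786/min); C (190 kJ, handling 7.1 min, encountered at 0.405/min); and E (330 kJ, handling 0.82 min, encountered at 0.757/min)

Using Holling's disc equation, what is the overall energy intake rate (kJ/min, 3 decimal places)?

R = (0.15×380 + 0.0786×230 + 0.405×190 + 0.757×330) / (1 + 0.15×3.5 + 0.0786×2.8 + 0.405×7.1 + 0.757×0.82) = 401.8/5.241 = 76.67 kJ/min.

76.667 kJ/min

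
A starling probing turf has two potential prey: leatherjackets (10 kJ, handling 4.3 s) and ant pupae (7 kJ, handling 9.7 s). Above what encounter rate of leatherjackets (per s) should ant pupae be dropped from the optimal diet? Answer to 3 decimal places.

At the threshold, the rate on leatherjackets alone equals the profitability of ant pupae: λ·10/(1 + λ·4.3) = 7/9.7 = 0.7216.
Rearranging, λ(10 − 0.7216×4.3) = 0.7216, so λ = 0.7216/6.897 = 0.1046 per s.

0.105 per s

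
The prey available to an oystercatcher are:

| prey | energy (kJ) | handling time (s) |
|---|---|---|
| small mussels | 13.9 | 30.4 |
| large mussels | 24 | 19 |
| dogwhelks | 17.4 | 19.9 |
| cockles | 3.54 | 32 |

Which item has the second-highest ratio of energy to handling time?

dogwhelks

In descending order of E/h:
large mussels: 24/19 = 1.26 kJ/s
dogwhelks: 17.4/19.9 = 0.874 kJ/s
small mussels: 13.9/30.4 = 0.457 kJ/s
cockles: 3.54/32 = 0.111 kJ/s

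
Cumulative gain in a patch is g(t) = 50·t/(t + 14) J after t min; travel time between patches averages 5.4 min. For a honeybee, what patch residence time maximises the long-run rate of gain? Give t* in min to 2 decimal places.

By the marginal value theorem, leave when the instantaneous gain rate g'(t) equals the habitat-wide average g(t)/(T + t).
g'(t) = 50·14/(t + 14)². Setting 50·14/(t+14)² = 50t/[(t+14)(5.4+t)] gives 14(5.4+t) = t(t+14), so t² = 14×5.4 = 75.6.
t* = √75.6 = 8.695 min.

8.69 min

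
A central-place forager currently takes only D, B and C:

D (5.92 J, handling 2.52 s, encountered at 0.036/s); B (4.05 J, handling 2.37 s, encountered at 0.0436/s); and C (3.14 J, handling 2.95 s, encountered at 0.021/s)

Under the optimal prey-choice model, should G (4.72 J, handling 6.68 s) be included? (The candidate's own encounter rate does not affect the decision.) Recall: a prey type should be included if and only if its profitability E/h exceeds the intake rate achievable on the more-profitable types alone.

Yes

Intake rate on the current diet: R = (0.036×5.92 + 0.0436×4.05 + 0.021×3.14) / (1 + 0.036×2.52 + 0.0436×2.37 + 0.021×2.95) = 0.4556/1.256 = 0.3628 J/s.
G: E/h = 4.72/6.68 = 0.7066 J/s.
Since 0.7066 > R, including G increases the long-run rate.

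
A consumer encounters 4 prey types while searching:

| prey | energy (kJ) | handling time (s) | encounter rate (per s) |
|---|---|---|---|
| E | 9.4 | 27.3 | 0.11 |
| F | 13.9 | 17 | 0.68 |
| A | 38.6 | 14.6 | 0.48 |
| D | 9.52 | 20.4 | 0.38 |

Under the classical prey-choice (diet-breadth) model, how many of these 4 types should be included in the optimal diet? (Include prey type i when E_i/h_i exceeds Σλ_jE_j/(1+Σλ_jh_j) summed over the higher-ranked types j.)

1

Rank by E/h (kJ/s): A 2.64, F 0.818, D 0.467, E 0.344. Include each in turn until the next type's E/h falls below the running intake rate.
Rate on top 1: 2.314. F: 0.818 < 2.314 → exclude; stop.
Optimal diet: A — 1 of 4 types.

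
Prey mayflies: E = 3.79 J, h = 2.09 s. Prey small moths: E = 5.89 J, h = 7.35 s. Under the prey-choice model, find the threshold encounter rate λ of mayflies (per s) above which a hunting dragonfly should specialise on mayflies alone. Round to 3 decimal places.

The zero-one rule: include small moths iff E₂/h₂ > λE₁/(1+λh₁). Equality gives the switch point.
λE₁h₂ = E₂ + λE₂h₁ ⇒ λ = E₂/(E₁h₂ − E₂h₁) = 5.89/(27.86 − 12.31) = 0.3789 per s.

0.379 per s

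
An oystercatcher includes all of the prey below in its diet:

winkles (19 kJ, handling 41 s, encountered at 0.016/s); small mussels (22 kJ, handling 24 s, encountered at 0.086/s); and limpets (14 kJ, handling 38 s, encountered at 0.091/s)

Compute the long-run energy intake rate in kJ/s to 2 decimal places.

R = Σλ_iE_i / (1 + Σλ_ih_i)
Numerator: 0.016×19 + 0.086×22 + 0.091×14 = 3.47
Denominator: 1 + 0.016×41 + 0.086×24 + 0.091×38 = 7.178
R = 3.47/7.178 = 0.4834 kJ/s

0.48 kJ/s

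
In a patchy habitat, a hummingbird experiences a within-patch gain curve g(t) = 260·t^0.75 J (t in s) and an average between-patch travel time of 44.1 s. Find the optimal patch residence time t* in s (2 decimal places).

132.30 s

By the marginal value theorem, leave when the instantaneous gain rate g'(t) equals the habitat-wide average g(t)/(T + t).
g'(t) = 0.75·260·t^-0.25. Setting 0.75·260·t^-0.25 = 260·t^0.75/(44.1+t) gives 0.75(44.1+t) = t, so 0.25·t = 0.75×44.1.
t* = 0.75×44.1/0.25 = 132.3 s.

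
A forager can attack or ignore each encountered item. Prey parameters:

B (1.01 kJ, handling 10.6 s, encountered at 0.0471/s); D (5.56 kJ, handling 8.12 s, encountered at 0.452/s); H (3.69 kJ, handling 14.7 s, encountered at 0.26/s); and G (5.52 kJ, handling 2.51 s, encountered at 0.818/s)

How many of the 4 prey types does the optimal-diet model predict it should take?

E/h in descending order: G 2.2, D 0.685, H 0.251, B 0.0953 kJ/s. The optimal diet is the largest prefix of this list for which every included type satisfies E_i/h_i > R on the types above it.
Rate on top 1: 1.479. D: 0.685 < 1.479 → exclude; stop.
Optimal diet: G — 1 of 4 types.

1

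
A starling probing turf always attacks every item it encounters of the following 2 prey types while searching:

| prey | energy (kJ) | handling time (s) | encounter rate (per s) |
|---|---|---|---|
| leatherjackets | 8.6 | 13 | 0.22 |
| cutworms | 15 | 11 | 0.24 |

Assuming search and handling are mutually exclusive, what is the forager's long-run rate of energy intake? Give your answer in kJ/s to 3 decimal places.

0.845 kJ/s

Energy encountered per unit search time: 0.22×8.6 + 0.24×15 = 5.492 kJ/s.
Handling time per unit search time: 0.22×13 + 0.24×11 = 5.5.
Rate = 5.492/(1 + 5.5) = 0.8449 kJ/s.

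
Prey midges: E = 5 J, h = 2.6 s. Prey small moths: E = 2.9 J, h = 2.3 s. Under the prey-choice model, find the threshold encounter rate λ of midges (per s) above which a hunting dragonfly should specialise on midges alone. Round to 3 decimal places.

0.732 per s

Drop small moths once their profitability E₂/h₂ falls below the rate achievable on midges alone: E₂/h₂ = λE₁/(1 + λh₁).
Solve for λ: λE₁h₂ = E₂(1 + λh₁) → λ(E₁h₂ − E₂h₁) = E₂ → λ = E₂/(E₁h₂ − E₂h₁).
λ = 2.9/(5×2.3 − 2.9×2.6) = 2.9/3.96 = 0.7323 per s.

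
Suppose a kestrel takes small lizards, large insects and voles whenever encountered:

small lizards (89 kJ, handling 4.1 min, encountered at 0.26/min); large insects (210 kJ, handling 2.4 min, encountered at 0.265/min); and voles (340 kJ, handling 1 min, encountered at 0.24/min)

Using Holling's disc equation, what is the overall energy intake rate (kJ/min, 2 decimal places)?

54.52 kJ/min

Energy encountered per unit search time: 0.26×89 + 0.265×210 + 0.24×340 = 160.4 kJ/min.
Handling time per unit search time: 0.26×4.1 + 0.265×2.4 + 0.24×1 = 1.942.
Rate = 160.4/(1 + 1.942) = 54.52 kJ/min.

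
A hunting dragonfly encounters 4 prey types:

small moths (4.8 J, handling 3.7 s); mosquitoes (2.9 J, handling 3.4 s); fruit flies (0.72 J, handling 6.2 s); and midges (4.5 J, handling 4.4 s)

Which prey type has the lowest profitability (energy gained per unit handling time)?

fruit flies

In descending order of E/h:
small moths: 4.8/3.7 = 1.3 J/s
midges: 4.5/4.4 = 1.02 J/s
mosquitoes: 2.9/3.4 = 0.853 J/s
fruit flies: 0.72/6.2 = 0.116 J/s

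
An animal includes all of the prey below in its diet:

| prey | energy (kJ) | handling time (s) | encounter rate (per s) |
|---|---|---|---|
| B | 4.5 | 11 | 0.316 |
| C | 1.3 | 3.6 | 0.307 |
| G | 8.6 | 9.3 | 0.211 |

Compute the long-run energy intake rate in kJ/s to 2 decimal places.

R = (0.316×4.5 + 0.307×1.3 + 0.211×8.6) / (1 + 0.316×11 + 0.307×3.6 + 0.211×9.3) = 3.636/7.543 = 0.482 kJ/s.

0.48 kJ/s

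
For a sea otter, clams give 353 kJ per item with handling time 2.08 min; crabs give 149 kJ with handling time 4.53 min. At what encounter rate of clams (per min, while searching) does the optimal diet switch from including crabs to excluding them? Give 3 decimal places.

0.116 per min

At the threshold, the rate on clams alone equals the profitability of crabs: λ·353/(1 + λ·2.08) = 149/4.53 = 32.89.
Rearranging, λ(353 − 32.89×2.08) = 32.89, so λ = 32.89/284.6 = 0.1156 per min.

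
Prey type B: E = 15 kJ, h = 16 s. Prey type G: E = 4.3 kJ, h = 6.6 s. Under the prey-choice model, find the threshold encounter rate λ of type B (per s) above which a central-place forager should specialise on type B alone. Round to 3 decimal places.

0.142 per s

At the threshold, the rate on type B alone equals the profitability of type G: λ·15/(1 + λ·16) = 4.3/6.6 = 0.6515.
Rearranging, λ(15 − 0.6515×16) = 0.6515, so λ = 0.6515/4.576 = 0.1424 per s.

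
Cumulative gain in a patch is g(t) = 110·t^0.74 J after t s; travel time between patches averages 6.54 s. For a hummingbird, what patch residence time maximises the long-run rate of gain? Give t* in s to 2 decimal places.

By the marginal value theorem, leave when the instantaneous gain rate g'(t) equals the habitat-wide average g(t)/(T + t).
g'(t) = 0.74·110·t^-0.26. Setting 0.74·110·t^-0.26 = 110·t^0.74/(6.54+t) gives 0.74(6.54+t) = t, so 0.26·t = 0.74×6.54.
t* = 0.74×6.54/0.26 = 18.61 s.

18.61 s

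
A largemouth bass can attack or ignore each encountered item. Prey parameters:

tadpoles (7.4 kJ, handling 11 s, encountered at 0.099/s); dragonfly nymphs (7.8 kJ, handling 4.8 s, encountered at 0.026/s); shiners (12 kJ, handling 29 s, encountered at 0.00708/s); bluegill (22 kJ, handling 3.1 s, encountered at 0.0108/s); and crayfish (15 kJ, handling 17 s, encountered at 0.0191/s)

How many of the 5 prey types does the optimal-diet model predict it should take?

4

Profitabilities (E/h, kJ/s): bluegill 7.1, dragonfly nymphs 1.62, crayfish 0.882, tadpoles 0.673, shiners 0.414. Add prey in this order while the next type's profitability exceeds the intake rate on those already taken.
Rate on top 1: 0.2299. dragonfly nymphs: 1.62 > 0.2299 → include.
Rate on top 2: 0.3802. crayfish: 0.882 > 0.3802 → include.
Rate on top 3: 0.4902. tadpoles: 0.673 > 0.4902 → include.
Rate on top 4: 0.5675. shiners: 0.414 < 0.5675 → exclude; stop.
Optimal diet: bluegill, dragonfly nymphs, crayfish, tadpoles — 4 of 5 types.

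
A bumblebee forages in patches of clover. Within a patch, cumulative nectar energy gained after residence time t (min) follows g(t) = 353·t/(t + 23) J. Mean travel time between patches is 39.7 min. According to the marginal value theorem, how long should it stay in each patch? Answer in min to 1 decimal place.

30.2 min

Optimal t* satisfies g'(t*) = g(t*)/(T + t*).
g'(t) = 353·23/(t + 23)². Setting 353·23/(t+23)² = 353t/[(t+23)(39.7+t)] gives 23(39.7+t) = t(t+23), so t² = 23×39.7 = 913.1.
t* = √913.1 = 30.22 min.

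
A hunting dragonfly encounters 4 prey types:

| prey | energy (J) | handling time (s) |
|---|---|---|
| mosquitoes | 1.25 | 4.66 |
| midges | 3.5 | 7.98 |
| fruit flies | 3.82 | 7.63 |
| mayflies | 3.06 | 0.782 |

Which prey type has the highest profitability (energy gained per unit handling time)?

In descending order of E/h:
mayflies: 3.06/0.782 = 3.91 J/s
fruit flies: 3.82/7.63 = 0.501 J/s
midges: 3.5/7.98 = 0.439 J/s
mosquitoes: 1.25/4.66 = 0.268 J/s

mayflies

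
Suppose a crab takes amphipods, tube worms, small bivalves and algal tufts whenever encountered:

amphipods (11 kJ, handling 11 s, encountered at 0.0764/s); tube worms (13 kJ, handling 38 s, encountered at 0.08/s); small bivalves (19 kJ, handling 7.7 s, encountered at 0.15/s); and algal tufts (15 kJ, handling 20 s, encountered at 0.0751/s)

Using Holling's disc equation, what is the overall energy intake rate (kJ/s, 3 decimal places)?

R = (0.0764×11 + 0.08×13 + 0.15×19 + 0.0751×15) / (1 + 0.0764×11 + 0.08×38 + 0.15×7.7 + 0.0751×20) = 5.857/7.537 = 0.777 kJ/s.

0.777 kJ/s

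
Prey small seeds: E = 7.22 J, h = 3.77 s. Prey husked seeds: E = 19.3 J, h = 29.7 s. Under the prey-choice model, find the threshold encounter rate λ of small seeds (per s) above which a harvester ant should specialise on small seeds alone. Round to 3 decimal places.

The zero-one rule: include husked seeds iff E₂/h₂ > λE₁/(1+λh₁). Equality gives the switch point.
λE₁h₂ = E₂ + λE₂h₁ ⇒ λ = E₂/(E₁h₂ − E₂h₁) = 19.3/(214.4 − 72.76) = 0.1362 per s.

0.136 per s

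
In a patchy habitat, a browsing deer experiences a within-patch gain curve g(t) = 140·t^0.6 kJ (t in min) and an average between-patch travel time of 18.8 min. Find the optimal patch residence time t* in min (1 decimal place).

Optimal t* satisfies g'(t*) = g(t*)/(T + t*).
g'(t) = 0.6·140·t^-0.4. Setting 0.6·140·t^-0.4 = 140·t^0.6/(18.8+t) gives 0.6(18.8+t) = t, so 0.40·t = 0.6×18.8.
t* = 0.6×18.8/0.40 = 28.2 min.

28.2 min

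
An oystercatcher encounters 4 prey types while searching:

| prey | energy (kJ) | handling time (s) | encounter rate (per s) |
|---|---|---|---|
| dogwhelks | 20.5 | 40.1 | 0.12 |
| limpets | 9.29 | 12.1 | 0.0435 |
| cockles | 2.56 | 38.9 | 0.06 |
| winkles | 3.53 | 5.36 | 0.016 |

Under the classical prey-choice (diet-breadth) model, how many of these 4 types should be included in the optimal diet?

Profitabilities (E/h, kJ/s): limpets 0.768, winkles 0.659, dogwhelks 0.511, cockles 0.0658. Add prey in this order while the next type's profitability exceeds the intake rate on those already taken.
Rate on top 1: 0.2648. winkles: 0.659 > 0.2648 → include.
Rate on top 2: 0.2857. dogwhelks: 0.511 > 0.2857 → include.
Rate on top 3: 0.4546. cockles: 0.0658 < 0.4546 → exclude; stop.
Optimal diet: limpets, winkles, dogwhelks — 3 of 4 types.

3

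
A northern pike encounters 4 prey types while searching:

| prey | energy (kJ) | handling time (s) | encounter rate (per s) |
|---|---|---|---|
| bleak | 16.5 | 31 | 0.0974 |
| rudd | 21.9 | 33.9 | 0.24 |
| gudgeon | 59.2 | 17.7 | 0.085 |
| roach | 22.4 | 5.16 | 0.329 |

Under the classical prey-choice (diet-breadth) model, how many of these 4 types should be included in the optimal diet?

2

Rank by E/h (kJ/s): roach 4.34, gudgeon 3.34, rudd 0.646, bleak 0.532. Include each in turn until the next type's E/h falls below the running intake rate.
Rate on top 1: 2.732. gudgeon: 3.34 > 2.732 → include.
Rate on top 2: 2.951. rudd: 0.646 < 2.951 → exclude; stop.
Optimal diet: roach, gudgeon — 2 of 4 types.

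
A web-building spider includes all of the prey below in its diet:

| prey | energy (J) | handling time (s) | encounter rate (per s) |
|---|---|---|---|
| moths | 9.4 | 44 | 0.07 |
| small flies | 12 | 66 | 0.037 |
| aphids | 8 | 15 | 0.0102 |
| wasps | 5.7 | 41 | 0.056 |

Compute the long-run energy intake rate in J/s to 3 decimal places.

0.168 J/s

Energy encountered per unit search time: 0.07×9.4 + 0.037×12 + 0.0102×8 + 0.056×5.7 = 1.503 J/s.
Handling time per unit search time: 0.07×44 + 0.037×66 + 0.0102×15 + 0.056×41 = 7.971.
Rate = 1.503/(1 + 7.971) = 0.1675 J/s.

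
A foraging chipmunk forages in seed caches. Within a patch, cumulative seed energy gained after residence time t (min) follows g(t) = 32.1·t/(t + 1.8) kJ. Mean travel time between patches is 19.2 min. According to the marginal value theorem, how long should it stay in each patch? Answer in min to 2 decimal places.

5.88 min

By the marginal value theorem, leave when the instantaneous gain rate g'(t) equals the habitat-wide average g(t)/(T + t).
g'(t) = 32.1·1.8/(t + 1.8)². Setting 32.1·1.8/(t+1.8)² = 32.1t/[(t+1.8)(19.2+t)] gives 1.8(19.2+t) = t(t+1.8), so t² = 1.8×19.2 = 34.56.
t* = √34.56 = 5.879 min.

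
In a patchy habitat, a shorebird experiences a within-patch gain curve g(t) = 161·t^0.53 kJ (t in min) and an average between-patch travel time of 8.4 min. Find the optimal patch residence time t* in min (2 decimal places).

Optimal t* satisfies g'(t*) = g(t*)/(T + t*).
g'(t) = 0.53·161·t^-0.47. Setting 0.53·161·t^-0.47 = 161·t^0.53/(8.4+t) gives 0.53(8.4+t) = t, so 0.47·t = 0.53×8.4.
t* = 0.53×8.4/0.47 = 9.472 min.

9.47 min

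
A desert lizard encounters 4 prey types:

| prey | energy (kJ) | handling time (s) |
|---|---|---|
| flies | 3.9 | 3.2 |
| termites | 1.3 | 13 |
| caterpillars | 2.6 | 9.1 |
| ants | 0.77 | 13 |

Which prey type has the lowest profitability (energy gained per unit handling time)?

ants

Profitability E/h (kJ/s): flies = 3.9/3.2 = 1.22, termites = 1.3/13 = 0.1, caterpillars = 2.6/9.1 = 0.286, ants = 0.77/13 = 0.0592.
Ranked: flies > caterpillars > termites > ants.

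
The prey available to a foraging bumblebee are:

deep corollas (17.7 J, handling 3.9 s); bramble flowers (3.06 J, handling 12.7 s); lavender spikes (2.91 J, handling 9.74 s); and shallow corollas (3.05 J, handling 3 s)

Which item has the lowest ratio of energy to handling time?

Profitability E/h (J/s): deep corollas = 17.7/3.9 = 4.54, bramble flowers = 3.06/12.7 = 0.241, lavender spikes = 2.91/9.74 = 0.299, shallow corollas = 3.05/3 = 1.02.
Ranked: deep corollas > shallow corollas > lavender spikes > bramble flowers.

bramble flowers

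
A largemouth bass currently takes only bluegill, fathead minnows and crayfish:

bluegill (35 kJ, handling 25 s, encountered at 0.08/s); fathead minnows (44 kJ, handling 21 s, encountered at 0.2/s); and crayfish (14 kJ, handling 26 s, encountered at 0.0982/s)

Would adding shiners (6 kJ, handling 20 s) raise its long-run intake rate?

Current rate: (0.08×35 + 0.2×44 + 0.0982×14)/(1 + 0.08×25 + 0.2×21 + 0.0982×26) = 1.33 kJ/s.
shiners: E/h = 6/20 = 0.3 kJ/s.
0.3 < 1.33, so adding shiners would lower the average — exclude it.

No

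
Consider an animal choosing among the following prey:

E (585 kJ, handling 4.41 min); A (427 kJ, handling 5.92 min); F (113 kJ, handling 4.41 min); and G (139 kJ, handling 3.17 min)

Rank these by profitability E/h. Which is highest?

E

Profitability E/h (kJ/min): E = 585/4.41 = 133, A = 427/5.92 = 72.1, F = 113/4.41 = 25.6, G = 139/3.17 = 43.8.
Ranked: E > A > G > F.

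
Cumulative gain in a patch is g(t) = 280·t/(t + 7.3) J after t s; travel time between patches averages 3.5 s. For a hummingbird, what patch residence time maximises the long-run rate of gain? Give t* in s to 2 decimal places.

Optimal t* satisfies g'(t*) = g(t*)/(T + t*).
g'(t) = 280·7.3/(t + 7.3)². Setting 280·7.3/(t+7.3)² = 280t/[(t+7.3)(3.5+t)] gives 7.3(3.5+t) = t(t+7.3), so t² = 7.3×3.5 = 25.55.
t* = √25.55 = 5.055 s.

5.05 s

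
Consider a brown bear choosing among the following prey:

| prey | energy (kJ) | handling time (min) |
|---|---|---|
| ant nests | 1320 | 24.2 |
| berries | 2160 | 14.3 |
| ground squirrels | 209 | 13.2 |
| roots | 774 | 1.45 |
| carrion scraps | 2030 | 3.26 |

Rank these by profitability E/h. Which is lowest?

In descending order of E/h:
carrion scraps: 2030/3.26 = 623 kJ/min
roots: 774/1.45 = 534 kJ/min
berries: 2160/14.3 = 151 kJ/min
ant nests: 1320/24.2 = 54.5 kJ/min
ground squirrels: 209/13.2 = 15.8 kJ/min

ground squirrels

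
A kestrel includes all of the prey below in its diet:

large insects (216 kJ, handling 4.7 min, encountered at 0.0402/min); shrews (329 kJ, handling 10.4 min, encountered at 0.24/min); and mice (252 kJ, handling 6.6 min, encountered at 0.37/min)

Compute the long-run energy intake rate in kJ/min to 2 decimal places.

29.52 kJ/min

Energy encountered per unit search time: 0.0402×216 + 0.24×329 + 0.37×252 = 180.9 kJ/min.
Handling time per unit search time: 0.0402×4.7 + 0.24×10.4 + 0.37×6.6 = 5.127.
Rate = 180.9/(1 + 5.127) = 29.52 kJ/min.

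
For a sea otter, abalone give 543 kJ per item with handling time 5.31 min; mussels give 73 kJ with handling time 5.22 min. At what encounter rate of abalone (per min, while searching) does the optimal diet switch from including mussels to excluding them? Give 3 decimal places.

Drop mussels once their profitability E₂/h₂ falls below the rate achievable on abalone alone: E₂/h₂ = λE₁/(1 + λh₁).
Solve for λ: λE₁h₂ = E₂(1 + λh₁) → λ(E₁h₂ − E₂h₁) = E₂ → λ = E₂/(E₁h₂ − E₂h₁).
λ = 73/(543×5.22 − 73×5.31) = 73/2447 = 0.02983 per min.

0.030 per min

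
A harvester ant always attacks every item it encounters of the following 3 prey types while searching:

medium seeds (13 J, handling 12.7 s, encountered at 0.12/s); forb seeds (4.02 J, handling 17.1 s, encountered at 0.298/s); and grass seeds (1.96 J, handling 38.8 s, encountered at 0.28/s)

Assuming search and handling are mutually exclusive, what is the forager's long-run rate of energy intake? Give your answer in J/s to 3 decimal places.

0.179 J/s

Energy encountered per unit search time: 0.12×13 + 0.298×4.02 + 0.28×1.96 = 3.307 J/s.
Handling time per unit search time: 0.12×12.7 + 0.298×17.1 + 0.28×38.8 = 17.48.
Rate = 3.307/(1 + 17.48) = 0.1789 J/s.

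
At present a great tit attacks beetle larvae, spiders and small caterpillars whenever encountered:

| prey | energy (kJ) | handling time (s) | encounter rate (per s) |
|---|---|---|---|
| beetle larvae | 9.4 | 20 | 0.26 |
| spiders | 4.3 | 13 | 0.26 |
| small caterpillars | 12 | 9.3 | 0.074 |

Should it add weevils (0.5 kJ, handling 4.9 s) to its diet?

No

Current rate: (0.26×9.4 + 0.26×4.3 + 0.074×12)/(1 + 0.26×20 + 0.26×13 + 0.074×9.3) = 0.4334 kJ/s.
weevils: E/h = 0.5/4.9 = 0.102 kJ/s.
0.102 < 0.4334, so adding weevils would lower the average — exclude it.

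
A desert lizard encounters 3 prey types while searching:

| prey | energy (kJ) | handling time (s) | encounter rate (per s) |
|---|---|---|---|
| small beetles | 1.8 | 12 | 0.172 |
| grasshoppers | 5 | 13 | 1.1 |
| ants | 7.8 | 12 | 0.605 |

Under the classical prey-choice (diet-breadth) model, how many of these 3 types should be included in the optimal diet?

1

Rank by E/h (kJ/s): ants 0.65, grasshoppers 0.385, small beetles 0.15. Include each in turn until the next type's E/h falls below the running intake rate.
Rate on top 1: 0.5713. grasshoppers: 0.385 < 0.5713 → exclude; stop.
Optimal diet: ants — 1 of 3 types.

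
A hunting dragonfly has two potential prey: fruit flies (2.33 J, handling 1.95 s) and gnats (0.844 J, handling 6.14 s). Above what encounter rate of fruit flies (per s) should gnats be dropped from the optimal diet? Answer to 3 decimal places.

At the threshold, the rate on fruit flies alone equals the profitability of gnats: λ·2.33/(1 + λ·1.95) = 0.844/6.14 = 0.1375.
Rearranging, λ(2.33 − 0.1375×1.95) = 0.1375, so λ = 0.1375/2.062 = 0.06666 per s.

0.067 per s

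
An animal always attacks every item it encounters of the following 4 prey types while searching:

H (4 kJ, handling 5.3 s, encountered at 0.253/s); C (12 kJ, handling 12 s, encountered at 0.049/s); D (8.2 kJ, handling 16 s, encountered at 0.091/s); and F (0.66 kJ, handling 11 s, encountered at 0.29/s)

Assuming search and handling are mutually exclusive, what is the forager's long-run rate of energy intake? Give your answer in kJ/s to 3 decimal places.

0.335 kJ/s

Energy encountered per unit search time: 0.253×4 + 0.049×12 + 0.091×8.2 + 0.29×0.66 = 2.538 kJ/s.
Handling time per unit search time: 0.253×5.3 + 0.049×12 + 0.091×16 + 0.29×11 = 6.575.
Rate = 2.538/(1 + 6.575) = 0.335 kJ/s.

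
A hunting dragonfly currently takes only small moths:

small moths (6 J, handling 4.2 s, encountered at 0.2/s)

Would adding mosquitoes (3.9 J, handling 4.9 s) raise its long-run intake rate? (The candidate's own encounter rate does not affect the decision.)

Intake rate on the current diet: R = (0.2×6) / (1 + 0.2×4.2) = 1.2/1.84 = 0.6522 J/s.
mosquitoes: E/h = 3.9/4.9 = 0.7959 J/s.
0.7959 > 0.6522, so adding mosquitoes raises the average — include it.

Yes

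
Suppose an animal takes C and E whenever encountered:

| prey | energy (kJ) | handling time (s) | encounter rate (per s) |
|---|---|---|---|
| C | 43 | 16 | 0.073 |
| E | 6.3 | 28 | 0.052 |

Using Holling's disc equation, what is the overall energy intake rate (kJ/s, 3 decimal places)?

R = Σλ_iE_i / (1 + Σλ_ih_i)
Numerator: 0.073×43 + 0.052×6.3 = 3.467
Denominator: 1 + 0.073×16 + 0.052×28 = 3.624
R = 3.467/3.624 = 0.9566 kJ/s

0.957 kJ/s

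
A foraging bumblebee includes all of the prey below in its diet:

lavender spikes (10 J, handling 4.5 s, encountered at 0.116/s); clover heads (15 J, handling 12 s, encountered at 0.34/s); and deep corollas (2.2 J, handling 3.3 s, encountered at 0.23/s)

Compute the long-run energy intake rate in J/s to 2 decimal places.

R = (0.116×10 + 0.34×15 + 0.23×2.2) / (1 + 0.116×4.5 + 0.34×12 + 0.23×3.3) = 6.766/6.361 = 1.064 J/s.

1.06 J/s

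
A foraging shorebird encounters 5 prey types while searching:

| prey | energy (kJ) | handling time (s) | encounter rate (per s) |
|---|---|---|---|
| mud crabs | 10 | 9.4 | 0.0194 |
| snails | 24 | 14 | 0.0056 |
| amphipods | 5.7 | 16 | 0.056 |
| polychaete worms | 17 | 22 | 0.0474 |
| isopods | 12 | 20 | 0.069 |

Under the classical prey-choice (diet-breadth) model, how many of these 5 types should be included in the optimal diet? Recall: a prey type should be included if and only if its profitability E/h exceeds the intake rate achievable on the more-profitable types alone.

4

E/h in descending order: snails 1.71, mud crabs 1.06, polychaete worms 0.773, isopods 0.6, amphipods 0.356 kJ/s. The optimal diet is the largest prefix of this list for which every included type satisfies E_i/h_i > R on the types above it.
Rate on top 1: 0.1246. mud crabs: 1.06 > 0.1246 → include.
Rate on top 2: 0.2605. polychaete worms: 0.773 > 0.2605 → include.
Rate on top 3: 0.4924. isopods: 0.6 > 0.4924 → include.
Rate on top 4: 0.5327. amphipods: 0.356 < 0.5327 → exclude; stop.
Optimal diet: snails, mud crabs, polychaete worms, isopods — 4 of 5 types.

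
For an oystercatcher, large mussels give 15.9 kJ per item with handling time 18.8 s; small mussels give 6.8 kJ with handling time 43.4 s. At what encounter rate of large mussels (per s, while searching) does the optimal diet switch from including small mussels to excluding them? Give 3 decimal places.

The zero-one rule: include small mussels iff E₂/h₂ > λE₁/(1+λh₁). Equality gives the switch point.
λE₁h₂ = E₂ + λE₂h₁ ⇒ λ = E₂/(E₁h₂ − E₂h₁) = 6.8/(690.1 − 127.8) = 0.01209 per s.

0.012 per s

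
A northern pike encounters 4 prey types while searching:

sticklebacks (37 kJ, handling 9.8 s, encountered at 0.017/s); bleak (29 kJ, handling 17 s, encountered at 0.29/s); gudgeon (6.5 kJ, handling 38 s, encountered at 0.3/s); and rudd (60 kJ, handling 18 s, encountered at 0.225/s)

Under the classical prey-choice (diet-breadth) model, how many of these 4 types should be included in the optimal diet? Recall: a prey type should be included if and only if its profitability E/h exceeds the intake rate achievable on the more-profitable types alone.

2

Profitabilities (E/h, kJ/s): sticklebacks 3.78, rudd 3.33, bleak 1.71, gudgeon 0.171. Add prey in this order while the next type's profitability exceeds the intake rate on those already taken.
Rate on top 1: 0.5392. rudd: 3.33 > 0.5392 → include.
Rate on top 2: 2.708. bleak: 1.71 < 2.708 → exclude; stop.
Optimal diet: sticklebacks, rudd — 2 of 4 types.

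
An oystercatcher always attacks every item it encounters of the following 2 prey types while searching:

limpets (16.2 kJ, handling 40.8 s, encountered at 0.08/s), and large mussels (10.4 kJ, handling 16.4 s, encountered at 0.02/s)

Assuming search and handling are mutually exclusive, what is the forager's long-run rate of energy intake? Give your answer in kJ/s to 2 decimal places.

0.33 kJ/s

Energy encountered per unit search time: 0.08×16.2 + 0.02×10.4 = 1.504 kJ/s.
Handling time per unit search time: 0.08×40.8 + 0.02×16.4 = 3.592.
Rate = 1.504/(1 + 3.592) = 0.3275 kJ/s.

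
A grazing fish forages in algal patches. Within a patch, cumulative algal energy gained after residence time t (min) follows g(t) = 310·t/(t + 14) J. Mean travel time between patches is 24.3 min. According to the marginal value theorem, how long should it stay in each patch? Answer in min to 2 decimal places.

18.44 min

Optimal t* satisfies g'(t*) = g(t*)/(T + t*).
g'(t) = 310·14/(t + 14)². Setting 310·14/(t+14)² = 310t/[(t+14)(24.3+t)] gives 14(24.3+t) = t(t+14), so t² = 14×24.3 = 340.2.
t* = √340.2 = 18.44 min.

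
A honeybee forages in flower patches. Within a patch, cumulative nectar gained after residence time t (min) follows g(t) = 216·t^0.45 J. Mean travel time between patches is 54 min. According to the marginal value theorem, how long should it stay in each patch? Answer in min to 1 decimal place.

44.2 min

Maximise g(t)/(T+t): set derivative to zero → g'(t)(T+t) = g(t).
g'(t) = 0.45·216·t^-0.55. Setting 0.45·216·t^-0.55 = 216·t^0.45/(54+t) gives 0.45(54+t) = t, so 0.55·t = 0.45×54.
t* = 0.45×54/0.55 = 44.18 min.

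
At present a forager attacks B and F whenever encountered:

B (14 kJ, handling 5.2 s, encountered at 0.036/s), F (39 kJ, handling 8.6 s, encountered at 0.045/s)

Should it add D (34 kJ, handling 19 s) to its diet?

Current rate: (0.036×14 + 0.045×39)/(1 + 0.036×5.2 + 0.045×8.6) = 1.435 kJ/s.
Profitability of D: 34/19 = 1.789 kJ/s.
1.789 > 1.435, so adding D raises the average — include it.

Yes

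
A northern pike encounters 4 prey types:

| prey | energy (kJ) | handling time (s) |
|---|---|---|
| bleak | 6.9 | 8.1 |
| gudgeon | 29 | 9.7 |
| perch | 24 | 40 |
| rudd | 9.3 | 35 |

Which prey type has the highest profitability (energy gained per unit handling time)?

gudgeon

In descending order of E/h:
gudgeon: 29/9.7 = 2.99 kJ/s
bleak: 6.9/8.1 = 0.852 kJ/s
perch: 24/40 = 0.6 kJ/s
rudd: 9.3/35 = 0.266 kJ/s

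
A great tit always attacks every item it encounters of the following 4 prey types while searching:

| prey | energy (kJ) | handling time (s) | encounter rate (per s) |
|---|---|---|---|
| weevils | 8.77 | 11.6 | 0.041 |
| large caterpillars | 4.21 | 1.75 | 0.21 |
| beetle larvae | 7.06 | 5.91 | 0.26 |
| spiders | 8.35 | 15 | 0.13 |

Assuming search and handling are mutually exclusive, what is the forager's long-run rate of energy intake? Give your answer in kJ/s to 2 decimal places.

Energy encountered per unit search time: 0.041×8.77 + 0.21×4.21 + 0.26×7.06 + 0.13×8.35 = 4.165 kJ/s.
Handling time per unit search time: 0.041×11.6 + 0.21×1.75 + 0.26×5.91 + 0.13×15 = 4.33.
Rate = 4.165/(1 + 4.33) = 0.7814 kJ/s.

0.78 kJ/s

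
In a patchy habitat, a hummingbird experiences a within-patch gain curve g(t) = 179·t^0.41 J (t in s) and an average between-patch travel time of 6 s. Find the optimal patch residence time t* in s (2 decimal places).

4.17 s

Maximise g(t)/(T+t): set derivative to zero → g'(t)(T+t) = g(t).
g'(t) = 0.41·179·t^-0.59. Setting 0.41·179·t^-0.59 = 179·t^0.41/(6+t) gives 0.41(6+t) = t, so 0.59·t = 0.41×6.
t* = 0.41×6/0.59 = 4.169 s.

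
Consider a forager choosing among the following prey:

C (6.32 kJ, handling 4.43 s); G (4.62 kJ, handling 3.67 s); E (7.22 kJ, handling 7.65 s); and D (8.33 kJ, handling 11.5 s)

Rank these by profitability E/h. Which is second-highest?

G

In descending order of E/h:
C: 6.32/4.43 = 1.43 kJ/s
G: 4.62/3.67 = 1.26 kJ/s
E: 7.22/7.65 = 0.944 kJ/s
D: 8.33/11.5 = 0.724 kJ/s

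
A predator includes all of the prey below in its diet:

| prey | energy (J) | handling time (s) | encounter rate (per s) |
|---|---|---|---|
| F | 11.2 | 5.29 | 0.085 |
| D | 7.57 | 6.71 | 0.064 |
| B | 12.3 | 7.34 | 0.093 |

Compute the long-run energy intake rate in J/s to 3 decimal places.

1.007 J/s

R = Σλ_iE_i / (1 + Σλ_ih_i)
Numerator: 0.085×11.2 + 0.064×7.57 + 0.093×12.3 = 2.58
Denominator: 1 + 0.085×5.29 + 0.064×6.71 + 0.093×7.34 = 2.562
R = 2.58/2.562 = 1.007 J/s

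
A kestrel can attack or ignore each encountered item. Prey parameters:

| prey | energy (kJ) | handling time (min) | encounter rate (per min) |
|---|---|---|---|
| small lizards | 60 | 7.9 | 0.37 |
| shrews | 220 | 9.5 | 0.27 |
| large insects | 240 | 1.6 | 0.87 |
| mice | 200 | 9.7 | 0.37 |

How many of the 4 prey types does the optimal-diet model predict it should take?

E/h in descending order: large insects 150, shrews 23.2, mice 20.6, small lizards 7.59 kJ/min. The optimal diet is the largest prefix of this list for which every included type satisfies E_i/h_i > R on the types above it.
Rate on top 1: 87.29. shrews: 23.2 < 87.29 → exclude; stop.
Optimal diet: large insects — 1 of 4 types.

1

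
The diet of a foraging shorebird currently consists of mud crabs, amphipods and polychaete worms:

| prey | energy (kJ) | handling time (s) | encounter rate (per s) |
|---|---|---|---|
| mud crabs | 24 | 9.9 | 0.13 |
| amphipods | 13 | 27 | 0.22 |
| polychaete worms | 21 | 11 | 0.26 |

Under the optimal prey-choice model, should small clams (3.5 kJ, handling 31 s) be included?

Intake rate on the current diet: R = (0.13×24 + 0.22×13 + 0.26×21) / (1 + 0.13×9.9 + 0.22×27 + 0.26×11) = 11.44/11.09 = 1.032 kJ/s.
Profitability of small clams: 3.5/31 = 0.1129 kJ/s.
0.1129 < 1.032, so adding small clams would lower the average — exclude it.

No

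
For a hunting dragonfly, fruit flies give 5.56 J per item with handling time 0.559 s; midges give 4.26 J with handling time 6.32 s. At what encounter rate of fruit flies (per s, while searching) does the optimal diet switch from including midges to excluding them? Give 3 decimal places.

0.130 per s

Drop midges once their profitability E₂/h₂ falls below the rate achievable on fruit flies alone: E₂/h₂ = λE₁/(1 + λh₁).
Solve for λ: λE₁h₂ = E₂(1 + λh₁) → λ(E₁h₂ − E₂h₁) = E₂ → λ = E₂/(E₁h₂ − E₂h₁).
λ = 4.26/(5.56×6.32 − 4.26×0.559) = 4.26/32.76 = 0.13 per s.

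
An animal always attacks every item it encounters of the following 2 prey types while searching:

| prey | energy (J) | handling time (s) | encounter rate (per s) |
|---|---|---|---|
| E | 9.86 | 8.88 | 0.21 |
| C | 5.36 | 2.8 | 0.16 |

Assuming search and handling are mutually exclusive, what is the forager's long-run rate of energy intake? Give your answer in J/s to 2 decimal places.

0.88 J/s

R = (0.21×9.86 + 0.16×5.36) / (1 + 0.21×8.88 + 0.16×2.8) = 2.928/3.313 = 0.8839 J/s.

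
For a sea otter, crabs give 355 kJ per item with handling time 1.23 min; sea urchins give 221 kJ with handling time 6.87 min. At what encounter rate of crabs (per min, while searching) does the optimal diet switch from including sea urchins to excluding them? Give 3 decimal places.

The zero-one rule: include sea urchins iff E₂/h₂ > λE₁/(1+λh₁). Equality gives the switch point.
λE₁h₂ = E₂ + λE₂h₁ ⇒ λ = E₂/(E₁h₂ − E₂h₁) = 221/(2439 − 271.8) = 0.102 per min.

0.102 per min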